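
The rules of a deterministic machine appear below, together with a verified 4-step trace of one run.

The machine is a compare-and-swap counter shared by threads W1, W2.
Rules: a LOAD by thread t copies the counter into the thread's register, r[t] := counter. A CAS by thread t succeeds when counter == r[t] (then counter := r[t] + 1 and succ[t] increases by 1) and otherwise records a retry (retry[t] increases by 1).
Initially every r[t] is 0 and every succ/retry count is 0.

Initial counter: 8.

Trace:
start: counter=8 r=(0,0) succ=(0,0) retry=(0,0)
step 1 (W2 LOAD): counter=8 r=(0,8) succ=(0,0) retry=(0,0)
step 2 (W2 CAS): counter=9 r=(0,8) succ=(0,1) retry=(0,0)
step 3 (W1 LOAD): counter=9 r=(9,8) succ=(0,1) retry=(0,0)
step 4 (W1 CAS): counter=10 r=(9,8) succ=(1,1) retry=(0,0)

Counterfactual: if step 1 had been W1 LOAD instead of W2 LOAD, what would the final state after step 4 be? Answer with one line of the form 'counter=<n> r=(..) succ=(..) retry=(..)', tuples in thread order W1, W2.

(re-executing from step 1 with the substitution; state before step 1: counter=8 r=(0,0) succ=(0,0) retry=(0,0))
step 1 (W1 LOAD): counter=8 r=(8,0) succ=(0,0) retry=(0,0)
step 2 (W2 CAS): counter=8 r=(8,0) succ=(0,0) retry=(0,1)
step 3 (W1 LOAD): counter=8 r=(8,0) succ=(0,0) retry=(0,1)
step 4 (W1 CAS): counter=9 r=(8,0) succ=(1,0) retry=(0,1)

counter=9 r=(8,0) succ=(1,0) retry=(0,1)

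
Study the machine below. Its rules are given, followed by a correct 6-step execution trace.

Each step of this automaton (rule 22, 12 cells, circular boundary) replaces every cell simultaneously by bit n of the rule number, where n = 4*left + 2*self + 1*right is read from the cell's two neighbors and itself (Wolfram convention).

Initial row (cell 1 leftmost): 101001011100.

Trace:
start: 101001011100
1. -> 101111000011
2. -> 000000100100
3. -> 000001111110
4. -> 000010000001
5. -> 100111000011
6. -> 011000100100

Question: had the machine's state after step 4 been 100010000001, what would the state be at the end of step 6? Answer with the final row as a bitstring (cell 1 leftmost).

state after step 4 := 100010000001
5. -> 010111000010
6. -> 110000100111

110000100111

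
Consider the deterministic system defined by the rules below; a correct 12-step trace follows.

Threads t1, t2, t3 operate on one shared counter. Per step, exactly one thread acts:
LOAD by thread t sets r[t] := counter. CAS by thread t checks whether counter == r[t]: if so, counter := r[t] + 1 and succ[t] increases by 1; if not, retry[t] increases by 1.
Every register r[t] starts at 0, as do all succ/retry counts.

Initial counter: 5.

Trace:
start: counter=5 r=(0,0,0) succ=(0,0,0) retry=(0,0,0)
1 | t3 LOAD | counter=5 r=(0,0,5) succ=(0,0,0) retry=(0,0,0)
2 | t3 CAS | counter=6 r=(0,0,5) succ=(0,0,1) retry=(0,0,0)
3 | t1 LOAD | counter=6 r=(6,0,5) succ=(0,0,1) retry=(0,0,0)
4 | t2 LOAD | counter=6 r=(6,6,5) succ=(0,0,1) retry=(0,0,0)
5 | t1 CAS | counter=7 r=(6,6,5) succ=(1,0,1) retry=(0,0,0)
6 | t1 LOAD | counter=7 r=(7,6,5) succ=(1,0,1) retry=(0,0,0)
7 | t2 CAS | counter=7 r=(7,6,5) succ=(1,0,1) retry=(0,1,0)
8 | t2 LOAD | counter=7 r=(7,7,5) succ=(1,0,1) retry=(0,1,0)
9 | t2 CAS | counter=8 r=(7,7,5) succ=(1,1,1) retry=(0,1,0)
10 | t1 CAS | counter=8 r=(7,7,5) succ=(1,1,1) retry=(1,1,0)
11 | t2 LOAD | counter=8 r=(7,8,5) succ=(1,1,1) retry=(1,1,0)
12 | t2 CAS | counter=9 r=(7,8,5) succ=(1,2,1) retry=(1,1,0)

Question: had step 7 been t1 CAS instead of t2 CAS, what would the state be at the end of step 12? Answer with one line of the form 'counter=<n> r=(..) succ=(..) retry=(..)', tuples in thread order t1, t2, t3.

counter=10 r=(7,9,5) succ=(2,2,1) retry=(1,0,0)

(re-executing from step 7 with the substitution; state before step 7: counter=7 r=(7,6,5) succ=(1,0,1) retry=(0,0,0))
7 | t1 CAS | counter=8 r=(7,6,5) succ=(2,0,1) retry=(0,0,0)
8 | t2 LOAD | counter=8 r=(7,8,5) succ=(2,0,1) retry=(0,0,0)
9 | t2 CAS | counter=9 r=(7,8,5) succ=(2,1,1) retry=(0,0,0)
10 | t1 CAS | counter=9 r=(7,8,5) succ=(2,1,1) retry=(1,0,0)
11 | t2 LOAD | counter=9 r=(7,9,5) succ=(2,1,1) retry=(1,0,0)
12 | t2 CAS | counter=10 r=(7,9,5) succ=(2,2,1) retry=(1,0,0)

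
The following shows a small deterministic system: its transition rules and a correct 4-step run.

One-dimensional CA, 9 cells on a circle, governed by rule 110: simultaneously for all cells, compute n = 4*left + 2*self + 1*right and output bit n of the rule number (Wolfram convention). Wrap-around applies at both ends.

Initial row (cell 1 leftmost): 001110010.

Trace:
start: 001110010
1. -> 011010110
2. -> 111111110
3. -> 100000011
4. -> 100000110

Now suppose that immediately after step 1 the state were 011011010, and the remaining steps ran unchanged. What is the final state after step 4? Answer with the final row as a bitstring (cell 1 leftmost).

100000110

state after step 1 := 011011010
2. -> 111111110
3. -> 100000011
4. -> 100000110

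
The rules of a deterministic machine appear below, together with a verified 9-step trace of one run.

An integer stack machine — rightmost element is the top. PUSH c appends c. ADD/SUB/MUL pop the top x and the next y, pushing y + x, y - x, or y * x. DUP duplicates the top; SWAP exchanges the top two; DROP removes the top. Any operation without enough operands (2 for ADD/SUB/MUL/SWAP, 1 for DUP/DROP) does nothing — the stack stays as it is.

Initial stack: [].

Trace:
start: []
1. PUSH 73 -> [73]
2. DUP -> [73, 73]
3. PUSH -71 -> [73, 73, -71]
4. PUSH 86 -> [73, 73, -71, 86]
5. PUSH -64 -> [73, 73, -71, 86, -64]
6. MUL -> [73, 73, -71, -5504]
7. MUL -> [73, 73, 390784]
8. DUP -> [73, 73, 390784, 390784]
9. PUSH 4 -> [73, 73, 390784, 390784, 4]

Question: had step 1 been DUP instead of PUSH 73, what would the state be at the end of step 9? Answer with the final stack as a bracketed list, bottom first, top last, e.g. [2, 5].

[390784, 390784, 4]

(re-executing from step 1 with the substitution; state before step 1: [])
1. DUP -> []
2. DUP -> []
3. PUSH -71 -> [-71]
4. PUSH 86 -> [-71, 86]
5. PUSH -64 -> [-71, 86, -64]
6. MUL -> [-71, -5504]
7. MUL -> [390784]
8. DUP -> [390784, 390784]
9. PUSH 4 -> [390784, 390784, 4]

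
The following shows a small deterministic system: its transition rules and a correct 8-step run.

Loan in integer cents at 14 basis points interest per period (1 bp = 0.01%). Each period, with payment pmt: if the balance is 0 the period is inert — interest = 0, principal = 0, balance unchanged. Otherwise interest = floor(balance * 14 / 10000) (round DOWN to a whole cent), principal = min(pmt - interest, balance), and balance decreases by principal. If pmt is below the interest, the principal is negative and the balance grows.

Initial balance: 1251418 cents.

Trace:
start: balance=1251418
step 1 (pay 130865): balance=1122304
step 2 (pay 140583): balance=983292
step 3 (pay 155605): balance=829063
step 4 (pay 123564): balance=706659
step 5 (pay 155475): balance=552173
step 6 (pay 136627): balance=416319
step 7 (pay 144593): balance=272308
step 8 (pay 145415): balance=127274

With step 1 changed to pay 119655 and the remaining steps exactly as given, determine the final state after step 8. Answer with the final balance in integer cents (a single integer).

(re-executing from step 1 with the substitution; state before step 1: balance=1251418)
step 1 (pay 119655): balance=1133514
step 2 (pay 140583): balance=994517
step 3 (pay 155605): balance=840304
step 4 (pay 123564): balance=717916
step 5 (pay 155475): balance=563446
step 6 (pay 136627): balance=427607
step 7 (pay 144593): balance=283612
step 8 (pay 145415): balance=138594

138594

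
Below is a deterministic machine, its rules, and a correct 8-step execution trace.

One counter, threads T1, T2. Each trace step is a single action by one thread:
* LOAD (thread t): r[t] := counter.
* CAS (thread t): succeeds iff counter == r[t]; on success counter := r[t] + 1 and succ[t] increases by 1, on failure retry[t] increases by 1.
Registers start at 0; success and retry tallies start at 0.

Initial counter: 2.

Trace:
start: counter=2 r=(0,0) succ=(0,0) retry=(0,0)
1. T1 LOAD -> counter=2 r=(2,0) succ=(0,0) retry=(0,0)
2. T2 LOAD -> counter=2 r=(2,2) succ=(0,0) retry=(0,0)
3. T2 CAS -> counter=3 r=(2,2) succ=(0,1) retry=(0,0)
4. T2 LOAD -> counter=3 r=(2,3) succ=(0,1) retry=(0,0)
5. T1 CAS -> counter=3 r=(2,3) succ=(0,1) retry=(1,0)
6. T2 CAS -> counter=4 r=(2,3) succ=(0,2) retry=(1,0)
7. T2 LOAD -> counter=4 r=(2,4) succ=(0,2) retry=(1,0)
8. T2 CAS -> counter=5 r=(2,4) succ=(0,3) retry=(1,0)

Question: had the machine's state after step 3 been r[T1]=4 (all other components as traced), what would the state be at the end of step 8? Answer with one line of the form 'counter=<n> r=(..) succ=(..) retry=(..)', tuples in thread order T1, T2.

counter=5 r=(4,4) succ=(0,3) retry=(1,0)

state after step 3 := counter=3 r=(4,2) succ=(0,1) retry=(0,0)
4. T2 LOAD -> counter=3 r=(4,3) succ=(0,1) retry=(0,0)
5. T1 CAS -> counter=3 r=(4,3) succ=(0,1) retry=(1,0)
6. T2 CAS -> counter=4 r=(4,3) succ=(0,2) retry=(1,0)
7. T2 LOAD -> counter=4 r=(4,4) succ=(0,2) retry=(1,0)
8. T2 CAS -> counter=5 r=(4,4) succ=(0,3) retry=(1,0)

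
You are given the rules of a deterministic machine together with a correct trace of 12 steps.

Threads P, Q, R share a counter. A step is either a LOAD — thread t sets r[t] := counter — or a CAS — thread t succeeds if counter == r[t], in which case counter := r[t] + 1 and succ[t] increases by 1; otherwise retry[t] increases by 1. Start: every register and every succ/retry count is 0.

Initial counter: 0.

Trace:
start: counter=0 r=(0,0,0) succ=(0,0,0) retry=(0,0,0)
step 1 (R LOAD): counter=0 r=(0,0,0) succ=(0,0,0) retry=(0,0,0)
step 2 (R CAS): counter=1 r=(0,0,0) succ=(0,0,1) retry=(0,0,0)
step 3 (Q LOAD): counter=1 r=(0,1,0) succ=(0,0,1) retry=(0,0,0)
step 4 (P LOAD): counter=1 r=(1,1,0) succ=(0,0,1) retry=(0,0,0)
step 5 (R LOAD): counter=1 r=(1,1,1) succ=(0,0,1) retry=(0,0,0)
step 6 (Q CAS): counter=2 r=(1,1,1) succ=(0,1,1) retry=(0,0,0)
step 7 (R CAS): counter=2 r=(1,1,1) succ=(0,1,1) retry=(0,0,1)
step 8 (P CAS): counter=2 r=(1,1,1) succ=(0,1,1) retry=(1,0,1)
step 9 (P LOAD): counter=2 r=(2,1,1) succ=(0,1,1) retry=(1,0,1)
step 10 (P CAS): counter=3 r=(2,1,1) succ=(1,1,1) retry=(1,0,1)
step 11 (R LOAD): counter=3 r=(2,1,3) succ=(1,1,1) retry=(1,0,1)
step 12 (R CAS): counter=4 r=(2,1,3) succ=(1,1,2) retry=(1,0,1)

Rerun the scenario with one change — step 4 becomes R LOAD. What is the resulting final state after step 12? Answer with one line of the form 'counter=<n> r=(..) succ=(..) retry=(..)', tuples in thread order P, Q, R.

counter=4 r=(2,1,3) succ=(1,1,2) retry=(1,0,1)

(re-executing from step 4 with the substitution; state before step 4: counter=1 r=(0,1,0) succ=(0,0,1) retry=(0,0,0))
step 4 (R LOAD): counter=1 r=(0,1,1) succ=(0,0,1) retry=(0,0,0)
step 5 (R LOAD): counter=1 r=(0,1,1) succ=(0,0,1) retry=(0,0,0)
step 6 (Q CAS): counter=2 r=(0,1,1) succ=(0,1,1) retry=(0,0,0)
step 7 (R CAS): counter=2 r=(0,1,1) succ=(0,1,1) retry=(0,0,1)
step 8 (P CAS): counter=2 r=(0,1,1) succ=(0,1,1) retry=(1,0,1)
step 9 (P LOAD): counter=2 r=(2,1,1) succ=(0,1,1) retry=(1,0,1)
step 10 (P CAS): counter=3 r=(2,1,1) succ=(1,1,1) retry=(1,0,1)
step 11 (R LOAD): counter=3 r=(2,1,3) succ=(1,1,1) retry=(1,0,1)
step 12 (R CAS): counter=4 r=(2,1,3) succ=(1,1,2) retry=(1,0,1)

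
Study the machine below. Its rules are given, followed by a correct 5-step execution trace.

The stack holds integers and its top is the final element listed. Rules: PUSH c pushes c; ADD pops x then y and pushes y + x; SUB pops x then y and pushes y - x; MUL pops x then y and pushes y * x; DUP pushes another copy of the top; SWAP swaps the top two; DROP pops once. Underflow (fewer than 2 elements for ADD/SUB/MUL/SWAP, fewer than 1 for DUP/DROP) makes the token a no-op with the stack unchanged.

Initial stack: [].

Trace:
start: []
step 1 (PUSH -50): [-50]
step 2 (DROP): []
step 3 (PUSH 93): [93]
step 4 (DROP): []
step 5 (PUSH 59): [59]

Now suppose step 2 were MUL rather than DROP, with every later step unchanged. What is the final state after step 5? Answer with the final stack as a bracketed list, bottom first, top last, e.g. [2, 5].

[-50, 59]

(re-executing from step 2 with the substitution; state before step 2: [-50])
step 2 (MUL): [-50]
step 3 (PUSH 93): [-50, 93]
step 4 (DROP): [-50]
step 5 (PUSH 59): [-50, 59]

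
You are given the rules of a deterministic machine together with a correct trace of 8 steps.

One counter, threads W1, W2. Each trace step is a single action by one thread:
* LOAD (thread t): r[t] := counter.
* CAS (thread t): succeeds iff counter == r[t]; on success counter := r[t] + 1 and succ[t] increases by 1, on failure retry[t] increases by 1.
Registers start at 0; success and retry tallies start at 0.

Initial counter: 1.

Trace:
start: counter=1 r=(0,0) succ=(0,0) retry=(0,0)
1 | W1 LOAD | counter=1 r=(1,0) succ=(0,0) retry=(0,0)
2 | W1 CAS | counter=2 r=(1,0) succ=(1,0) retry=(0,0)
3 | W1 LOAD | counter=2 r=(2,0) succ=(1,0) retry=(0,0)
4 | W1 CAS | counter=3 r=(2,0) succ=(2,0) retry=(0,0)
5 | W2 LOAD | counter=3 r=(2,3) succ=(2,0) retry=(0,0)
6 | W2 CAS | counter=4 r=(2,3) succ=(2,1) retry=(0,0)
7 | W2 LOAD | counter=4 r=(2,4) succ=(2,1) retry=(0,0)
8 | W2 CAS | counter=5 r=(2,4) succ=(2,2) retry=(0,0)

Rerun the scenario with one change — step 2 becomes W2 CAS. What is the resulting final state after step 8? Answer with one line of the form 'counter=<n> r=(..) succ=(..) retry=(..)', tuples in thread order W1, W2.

(re-executing from step 2 with the substitution; state before step 2: counter=1 r=(1,0) succ=(0,0) retry=(0,0))
2 | W2 CAS | counter=1 r=(1,0) succ=(0,0) retry=(0,1)
3 | W1 LOAD | counter=1 r=(1,0) succ=(0,0) retry=(0,1)
4 | W1 CAS | counter=2 r=(1,0) succ=(1,0) retry=(0,1)
5 | W2 LOAD | counter=2 r=(1,2) succ=(1,0) retry=(0,1)
6 | W2 CAS | counter=3 r=(1,2) succ=(1,1) retry=(0,1)
7 | W2 LOAD | counter=3 r=(1,3) succ=(1,1) retry=(0,1)
8 | W2 CAS | counter=4 r=(1,3) succ=(1,2) retry=(0,1)

counter=4 r=(1,3) succ=(1,2) retry=(0,1)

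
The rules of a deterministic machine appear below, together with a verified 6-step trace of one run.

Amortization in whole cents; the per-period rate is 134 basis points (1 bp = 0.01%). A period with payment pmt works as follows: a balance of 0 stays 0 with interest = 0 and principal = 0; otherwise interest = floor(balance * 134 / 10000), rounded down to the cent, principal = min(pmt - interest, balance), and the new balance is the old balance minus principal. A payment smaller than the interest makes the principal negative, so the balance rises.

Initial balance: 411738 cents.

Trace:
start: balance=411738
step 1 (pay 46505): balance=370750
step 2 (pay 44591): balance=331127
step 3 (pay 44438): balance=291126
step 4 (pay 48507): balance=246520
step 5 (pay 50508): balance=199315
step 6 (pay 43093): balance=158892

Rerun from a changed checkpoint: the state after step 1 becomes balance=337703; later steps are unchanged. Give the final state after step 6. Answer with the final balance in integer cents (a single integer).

state after step 1 := balance=337703
step 2 (pay 44591): balance=297637
step 3 (pay 44438): balance=257187
step 4 (pay 48507): balance=212126
step 5 (pay 50508): balance=164460
step 6 (pay 43093): balance=123570

123570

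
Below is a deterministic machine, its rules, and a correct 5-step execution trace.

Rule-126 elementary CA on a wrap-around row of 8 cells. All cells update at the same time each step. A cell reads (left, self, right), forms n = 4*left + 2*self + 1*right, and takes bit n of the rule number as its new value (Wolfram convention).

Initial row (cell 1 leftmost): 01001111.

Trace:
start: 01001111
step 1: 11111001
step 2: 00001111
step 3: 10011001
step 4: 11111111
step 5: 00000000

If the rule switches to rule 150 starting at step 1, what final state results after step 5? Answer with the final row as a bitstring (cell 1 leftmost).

(re-executing steps 1..5 under rule 150; state before step 1: 01001111)
step 1: 01110110
step 2: 10100001
step 3: 00110010
step 4: 01001111
step 5: 01110110

01110110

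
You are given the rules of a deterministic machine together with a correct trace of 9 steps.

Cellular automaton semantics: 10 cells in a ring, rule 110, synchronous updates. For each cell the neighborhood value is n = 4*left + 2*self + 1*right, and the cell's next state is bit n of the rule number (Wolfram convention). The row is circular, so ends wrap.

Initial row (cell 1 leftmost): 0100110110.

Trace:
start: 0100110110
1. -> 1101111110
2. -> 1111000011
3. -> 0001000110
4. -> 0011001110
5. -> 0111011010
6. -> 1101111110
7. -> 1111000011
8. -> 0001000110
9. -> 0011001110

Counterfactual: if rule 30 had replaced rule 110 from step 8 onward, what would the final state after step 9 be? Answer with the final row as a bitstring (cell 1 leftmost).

(re-executing steps 8..9 under rule 30; state before step 8: 1111000011)
8. -> 0000100110
9. -> 0001111101

0001111101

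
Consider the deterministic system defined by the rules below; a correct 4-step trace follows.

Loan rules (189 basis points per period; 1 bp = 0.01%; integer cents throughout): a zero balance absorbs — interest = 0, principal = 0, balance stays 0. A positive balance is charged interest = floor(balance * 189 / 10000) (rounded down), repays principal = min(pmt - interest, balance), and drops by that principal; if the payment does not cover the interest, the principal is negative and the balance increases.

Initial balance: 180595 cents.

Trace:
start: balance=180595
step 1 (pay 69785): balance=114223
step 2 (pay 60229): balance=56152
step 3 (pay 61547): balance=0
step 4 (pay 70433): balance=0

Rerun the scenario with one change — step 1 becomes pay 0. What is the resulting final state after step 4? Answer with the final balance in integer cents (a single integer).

(re-executing from step 1 with the substitution; state before step 1: balance=180595)
step 1 (pay 0): balance=184008
step 2 (pay 60229): balance=127256
step 3 (pay 61547): balance=68114
step 4 (pay 70433): balance=0

0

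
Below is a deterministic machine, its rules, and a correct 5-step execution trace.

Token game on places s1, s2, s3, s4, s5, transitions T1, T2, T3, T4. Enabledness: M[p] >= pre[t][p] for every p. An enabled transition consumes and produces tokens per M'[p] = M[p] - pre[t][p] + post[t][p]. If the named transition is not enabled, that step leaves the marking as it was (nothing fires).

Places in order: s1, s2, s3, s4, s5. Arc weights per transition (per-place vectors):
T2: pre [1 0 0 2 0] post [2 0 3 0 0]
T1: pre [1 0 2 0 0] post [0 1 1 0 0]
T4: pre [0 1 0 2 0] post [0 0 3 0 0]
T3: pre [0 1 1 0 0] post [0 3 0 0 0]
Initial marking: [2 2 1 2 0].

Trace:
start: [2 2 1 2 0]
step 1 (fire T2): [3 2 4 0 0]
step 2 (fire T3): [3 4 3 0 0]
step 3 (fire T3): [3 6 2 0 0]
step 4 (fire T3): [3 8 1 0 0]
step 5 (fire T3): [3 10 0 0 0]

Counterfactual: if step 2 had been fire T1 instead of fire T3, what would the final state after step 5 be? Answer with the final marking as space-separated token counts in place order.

2 9 0 0 0

(re-executing from step 2 with the substitution; state before step 2: [3 2 4 0 0])
step 2 (fire T1): [2 3 3 0 0]
step 3 (fire T3): [2 5 2 0 0]
step 4 (fire T3): [2 7 1 0 0]
step 5 (fire T3): [2 9 0 0 0]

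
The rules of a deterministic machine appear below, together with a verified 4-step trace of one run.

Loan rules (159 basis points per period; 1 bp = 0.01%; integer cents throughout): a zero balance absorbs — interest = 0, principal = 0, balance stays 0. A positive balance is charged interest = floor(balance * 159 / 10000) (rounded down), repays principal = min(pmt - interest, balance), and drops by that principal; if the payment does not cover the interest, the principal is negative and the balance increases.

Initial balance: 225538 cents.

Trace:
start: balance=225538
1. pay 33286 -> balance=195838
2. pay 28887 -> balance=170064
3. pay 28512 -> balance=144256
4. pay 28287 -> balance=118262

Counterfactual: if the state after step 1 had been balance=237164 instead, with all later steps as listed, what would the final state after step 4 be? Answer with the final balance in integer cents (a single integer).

state after step 1 := balance=237164
2. pay 28887 -> balance=212047
3. pay 28512 -> balance=186906
4. pay 28287 -> balance=161590

161590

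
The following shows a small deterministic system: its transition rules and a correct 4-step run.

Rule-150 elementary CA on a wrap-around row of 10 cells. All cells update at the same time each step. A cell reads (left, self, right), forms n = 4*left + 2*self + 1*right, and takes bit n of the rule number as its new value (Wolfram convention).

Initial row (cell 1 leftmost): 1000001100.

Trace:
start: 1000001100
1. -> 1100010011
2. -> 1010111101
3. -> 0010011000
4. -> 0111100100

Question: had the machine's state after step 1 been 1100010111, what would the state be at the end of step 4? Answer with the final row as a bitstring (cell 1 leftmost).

state after step 1 := 1100010111
2. -> 1010110011
3. -> 0010001101
4. -> 1111010001

1111010001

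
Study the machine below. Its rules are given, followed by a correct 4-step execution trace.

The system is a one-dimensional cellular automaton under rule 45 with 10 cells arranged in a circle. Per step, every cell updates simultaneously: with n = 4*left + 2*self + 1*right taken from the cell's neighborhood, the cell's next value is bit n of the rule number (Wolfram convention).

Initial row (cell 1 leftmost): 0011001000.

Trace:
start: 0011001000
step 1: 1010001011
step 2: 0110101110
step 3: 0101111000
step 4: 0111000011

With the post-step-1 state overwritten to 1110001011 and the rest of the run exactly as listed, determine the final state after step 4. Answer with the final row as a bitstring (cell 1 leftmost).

1001100010

state after step 1 := 1110001011
step 2: 0000101110
step 3: 1110111000
step 4: 1001100010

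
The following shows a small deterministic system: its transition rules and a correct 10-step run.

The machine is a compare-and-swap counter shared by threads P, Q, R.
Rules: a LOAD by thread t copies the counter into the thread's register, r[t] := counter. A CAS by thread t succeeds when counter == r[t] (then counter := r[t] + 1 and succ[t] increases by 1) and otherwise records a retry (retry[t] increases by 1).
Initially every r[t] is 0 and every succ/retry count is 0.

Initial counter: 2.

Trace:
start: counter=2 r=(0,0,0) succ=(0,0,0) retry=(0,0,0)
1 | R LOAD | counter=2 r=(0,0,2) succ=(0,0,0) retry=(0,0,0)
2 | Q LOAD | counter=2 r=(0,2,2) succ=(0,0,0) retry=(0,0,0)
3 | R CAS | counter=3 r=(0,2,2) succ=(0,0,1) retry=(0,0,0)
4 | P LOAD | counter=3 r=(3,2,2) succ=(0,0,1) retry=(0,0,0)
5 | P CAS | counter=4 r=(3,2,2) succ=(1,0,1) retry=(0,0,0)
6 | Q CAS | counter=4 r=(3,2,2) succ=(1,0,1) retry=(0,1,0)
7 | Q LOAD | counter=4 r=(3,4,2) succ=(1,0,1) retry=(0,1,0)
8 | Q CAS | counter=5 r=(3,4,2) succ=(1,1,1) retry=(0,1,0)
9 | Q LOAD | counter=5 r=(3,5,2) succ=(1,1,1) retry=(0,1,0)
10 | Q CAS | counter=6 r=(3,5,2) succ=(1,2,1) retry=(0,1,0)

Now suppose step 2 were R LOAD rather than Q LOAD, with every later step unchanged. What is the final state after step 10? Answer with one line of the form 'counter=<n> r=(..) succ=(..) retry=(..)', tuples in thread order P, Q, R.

counter=6 r=(3,5,2) succ=(1,2,1) retry=(0,1,0)

(re-executing from step 2 with the substitution; state before step 2: counter=2 r=(0,0,2) succ=(0,0,0) retry=(0,0,0))
2 | R LOAD | counter=2 r=(0,0,2) succ=(0,0,0) retry=(0,0,0)
3 | R CAS | counter=3 r=(0,0,2) succ=(0,0,1) retry=(0,0,0)
4 | P LOAD | counter=3 r=(3,0,2) succ=(0,0,1) retry=(0,0,0)
5 | P CAS | counter=4 r=(3,0,2) succ=(1,0,1) retry=(0,0,0)
6 | Q CAS | counter=4 r=(3,0,2) succ=(1,0,1) retry=(0,1,0)
7 | Q LOAD | counter=4 r=(3,4,2) succ=(1,0,1) retry=(0,1,0)
8 | Q CAS | counter=5 r=(3,4,2) succ=(1,1,1) retry=(0,1,0)
9 | Q LOAD | counter=5 r=(3,5,2) succ=(1,1,1) retry=(0,1,0)
10 | Q CAS | counter=6 r=(3,5,2) succ=(1,2,1) retry=(0,1,0)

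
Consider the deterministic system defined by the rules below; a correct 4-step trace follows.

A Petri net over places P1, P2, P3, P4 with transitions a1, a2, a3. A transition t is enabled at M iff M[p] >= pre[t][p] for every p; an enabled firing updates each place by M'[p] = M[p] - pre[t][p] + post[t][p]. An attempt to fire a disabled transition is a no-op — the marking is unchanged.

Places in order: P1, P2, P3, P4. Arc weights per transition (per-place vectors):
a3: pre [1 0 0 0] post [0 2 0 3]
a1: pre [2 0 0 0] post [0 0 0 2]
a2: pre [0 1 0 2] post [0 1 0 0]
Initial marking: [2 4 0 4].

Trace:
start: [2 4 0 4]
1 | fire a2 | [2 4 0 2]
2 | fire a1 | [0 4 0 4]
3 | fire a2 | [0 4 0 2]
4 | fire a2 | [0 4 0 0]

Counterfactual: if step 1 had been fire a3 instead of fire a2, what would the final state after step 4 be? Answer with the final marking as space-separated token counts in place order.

(re-executing from step 1 with the substitution; state before step 1: [2 4 0 4])
1 | fire a3 | [1 6 0 7]
2 | fire a1 | [1 6 0 7]
3 | fire a2 | [1 6 0 5]
4 | fire a2 | [1 6 0 3]

1 6 0 3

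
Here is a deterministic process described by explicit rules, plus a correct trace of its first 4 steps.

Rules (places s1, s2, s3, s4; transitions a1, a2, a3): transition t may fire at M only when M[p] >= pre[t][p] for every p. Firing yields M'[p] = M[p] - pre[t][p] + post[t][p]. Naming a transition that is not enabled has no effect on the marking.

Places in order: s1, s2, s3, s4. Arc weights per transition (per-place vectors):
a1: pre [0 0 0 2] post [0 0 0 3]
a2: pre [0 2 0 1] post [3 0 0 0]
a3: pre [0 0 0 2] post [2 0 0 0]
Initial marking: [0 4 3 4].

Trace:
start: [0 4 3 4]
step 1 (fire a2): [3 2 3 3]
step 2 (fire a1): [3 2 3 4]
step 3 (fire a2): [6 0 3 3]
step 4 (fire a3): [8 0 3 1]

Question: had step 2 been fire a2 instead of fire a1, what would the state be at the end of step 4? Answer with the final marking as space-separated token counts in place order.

(re-executing from step 2 with the substitution; state before step 2: [3 2 3 3])
step 2 (fire a2): [6 0 3 2]
step 3 (fire a2): [6 0 3 2]
step 4 (fire a3): [8 0 3 0]

8 0 3 0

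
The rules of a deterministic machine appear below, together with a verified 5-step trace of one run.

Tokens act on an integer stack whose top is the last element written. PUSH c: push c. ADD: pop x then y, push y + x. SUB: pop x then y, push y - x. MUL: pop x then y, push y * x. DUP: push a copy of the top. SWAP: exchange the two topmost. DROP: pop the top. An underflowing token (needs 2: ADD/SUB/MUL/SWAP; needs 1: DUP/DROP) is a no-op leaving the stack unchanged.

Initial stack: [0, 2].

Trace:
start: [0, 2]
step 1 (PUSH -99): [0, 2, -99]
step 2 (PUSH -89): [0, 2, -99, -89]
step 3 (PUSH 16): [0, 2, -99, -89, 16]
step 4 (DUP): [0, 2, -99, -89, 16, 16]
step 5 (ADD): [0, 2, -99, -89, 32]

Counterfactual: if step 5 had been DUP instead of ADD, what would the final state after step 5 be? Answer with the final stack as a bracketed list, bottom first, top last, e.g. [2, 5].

(re-executing from step 5 with the substitution; state before step 5: [0, 2, -99, -89, 16, 16])
step 5 (DUP): [0, 2, -99, -89, 16, 16, 16]

[0, 2, -99, -89, 16, 16, 16]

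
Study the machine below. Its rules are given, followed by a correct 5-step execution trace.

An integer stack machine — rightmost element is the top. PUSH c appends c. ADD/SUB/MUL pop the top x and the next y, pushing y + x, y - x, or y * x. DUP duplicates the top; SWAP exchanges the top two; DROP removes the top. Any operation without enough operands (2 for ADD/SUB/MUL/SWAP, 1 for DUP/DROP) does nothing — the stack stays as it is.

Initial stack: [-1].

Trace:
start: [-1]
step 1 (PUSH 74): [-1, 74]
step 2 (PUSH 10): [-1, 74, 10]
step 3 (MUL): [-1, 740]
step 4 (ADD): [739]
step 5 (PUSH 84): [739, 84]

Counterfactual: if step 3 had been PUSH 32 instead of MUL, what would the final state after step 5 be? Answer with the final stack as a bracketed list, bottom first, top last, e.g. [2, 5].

(re-executing from step 3 with the substitution; state before step 3: [-1, 74, 10])
step 3 (PUSH 32): [-1, 74, 10, 32]
step 4 (ADD): [-1, 74, 42]
step 5 (PUSH 84): [-1, 74, 42, 84]

[-1, 74, 42, 84]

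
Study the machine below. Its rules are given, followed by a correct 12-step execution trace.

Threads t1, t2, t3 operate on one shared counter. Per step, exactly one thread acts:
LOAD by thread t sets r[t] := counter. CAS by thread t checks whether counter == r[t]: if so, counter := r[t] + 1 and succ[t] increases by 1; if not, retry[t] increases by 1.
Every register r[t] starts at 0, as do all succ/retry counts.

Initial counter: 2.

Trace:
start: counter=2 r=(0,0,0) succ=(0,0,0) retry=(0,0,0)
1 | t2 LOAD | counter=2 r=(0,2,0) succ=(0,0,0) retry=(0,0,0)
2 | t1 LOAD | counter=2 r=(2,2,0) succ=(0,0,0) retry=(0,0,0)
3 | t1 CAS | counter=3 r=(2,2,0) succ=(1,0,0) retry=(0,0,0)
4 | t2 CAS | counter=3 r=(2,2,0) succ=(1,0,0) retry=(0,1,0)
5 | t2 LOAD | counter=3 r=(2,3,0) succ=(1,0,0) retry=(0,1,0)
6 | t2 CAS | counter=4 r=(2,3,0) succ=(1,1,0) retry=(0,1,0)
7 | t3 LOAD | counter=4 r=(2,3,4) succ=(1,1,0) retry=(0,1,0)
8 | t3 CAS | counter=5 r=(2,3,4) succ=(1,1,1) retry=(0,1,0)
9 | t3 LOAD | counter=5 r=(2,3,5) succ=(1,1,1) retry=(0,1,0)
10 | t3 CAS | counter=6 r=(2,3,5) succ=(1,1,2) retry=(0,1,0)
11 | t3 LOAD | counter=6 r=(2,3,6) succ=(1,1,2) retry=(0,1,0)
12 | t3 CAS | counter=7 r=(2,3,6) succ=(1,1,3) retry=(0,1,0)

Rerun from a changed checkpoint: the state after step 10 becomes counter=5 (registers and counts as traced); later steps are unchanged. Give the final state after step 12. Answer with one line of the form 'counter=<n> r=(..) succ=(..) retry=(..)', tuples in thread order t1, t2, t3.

state after step 10 := counter=5 r=(2,3,5) succ=(1,1,2) retry=(0,1,0)
11 | t3 LOAD | counter=5 r=(2,3,5) succ=(1,1,2) retry=(0,1,0)
12 | t3 CAS | counter=6 r=(2,3,5) succ=(1,1,3) retry=(0,1,0)

counter=6 r=(2,3,5) succ=(1,1,3) retry=(0,1,0)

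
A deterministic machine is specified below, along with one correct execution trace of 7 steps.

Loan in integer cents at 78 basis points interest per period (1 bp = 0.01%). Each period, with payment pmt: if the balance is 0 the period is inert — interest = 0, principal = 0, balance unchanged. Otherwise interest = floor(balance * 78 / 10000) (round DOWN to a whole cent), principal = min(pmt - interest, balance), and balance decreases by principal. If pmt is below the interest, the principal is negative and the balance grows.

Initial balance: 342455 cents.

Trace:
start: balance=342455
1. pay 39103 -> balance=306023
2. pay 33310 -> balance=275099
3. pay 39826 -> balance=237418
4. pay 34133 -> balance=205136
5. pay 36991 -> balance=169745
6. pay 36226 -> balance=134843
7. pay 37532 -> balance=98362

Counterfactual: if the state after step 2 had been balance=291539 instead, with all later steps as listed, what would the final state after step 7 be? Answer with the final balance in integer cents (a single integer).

115455

state after step 2 := balance=291539
3. pay 39826 -> balance=253987
4. pay 34133 -> balance=221835
5. pay 36991 -> balance=186574
6. pay 36226 -> balance=151803
7. pay 37532 -> balance=115455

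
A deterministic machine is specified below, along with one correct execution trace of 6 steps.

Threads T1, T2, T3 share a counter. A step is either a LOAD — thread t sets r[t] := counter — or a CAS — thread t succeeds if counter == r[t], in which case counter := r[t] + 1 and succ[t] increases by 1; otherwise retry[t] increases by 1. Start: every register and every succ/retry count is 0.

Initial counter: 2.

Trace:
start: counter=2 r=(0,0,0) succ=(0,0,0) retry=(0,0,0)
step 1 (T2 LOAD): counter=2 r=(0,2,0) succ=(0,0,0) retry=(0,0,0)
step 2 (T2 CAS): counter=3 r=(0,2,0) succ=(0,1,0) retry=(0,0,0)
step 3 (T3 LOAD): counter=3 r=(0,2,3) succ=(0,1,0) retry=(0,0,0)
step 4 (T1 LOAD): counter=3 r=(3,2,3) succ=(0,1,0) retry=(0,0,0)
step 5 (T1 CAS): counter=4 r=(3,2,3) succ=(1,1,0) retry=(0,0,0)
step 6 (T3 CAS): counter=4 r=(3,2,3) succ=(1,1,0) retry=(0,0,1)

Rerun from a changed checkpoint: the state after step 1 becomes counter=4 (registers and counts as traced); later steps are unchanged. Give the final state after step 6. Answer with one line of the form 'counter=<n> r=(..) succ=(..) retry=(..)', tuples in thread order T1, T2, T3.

counter=5 r=(4,2,4) succ=(1,0,0) retry=(0,1,1)

state after step 1 := counter=4 r=(0,2,0) succ=(0,0,0) retry=(0,0,0)
step 2 (T2 CAS): counter=4 r=(0,2,0) succ=(0,0,0) retry=(0,1,0)
step 3 (T3 LOAD): counter=4 r=(0,2,4) succ=(0,0,0) retry=(0,1,0)
step 4 (T1 LOAD): counter=4 r=(4,2,4) succ=(0,0,0) retry=(0,1,0)
step 5 (T1 CAS): counter=5 r=(4,2,4) succ=(1,0,0) retry=(0,1,0)
step 6 (T3 CAS): counter=5 r=(4,2,4) succ=(1,0,0) retry=(0,1,1)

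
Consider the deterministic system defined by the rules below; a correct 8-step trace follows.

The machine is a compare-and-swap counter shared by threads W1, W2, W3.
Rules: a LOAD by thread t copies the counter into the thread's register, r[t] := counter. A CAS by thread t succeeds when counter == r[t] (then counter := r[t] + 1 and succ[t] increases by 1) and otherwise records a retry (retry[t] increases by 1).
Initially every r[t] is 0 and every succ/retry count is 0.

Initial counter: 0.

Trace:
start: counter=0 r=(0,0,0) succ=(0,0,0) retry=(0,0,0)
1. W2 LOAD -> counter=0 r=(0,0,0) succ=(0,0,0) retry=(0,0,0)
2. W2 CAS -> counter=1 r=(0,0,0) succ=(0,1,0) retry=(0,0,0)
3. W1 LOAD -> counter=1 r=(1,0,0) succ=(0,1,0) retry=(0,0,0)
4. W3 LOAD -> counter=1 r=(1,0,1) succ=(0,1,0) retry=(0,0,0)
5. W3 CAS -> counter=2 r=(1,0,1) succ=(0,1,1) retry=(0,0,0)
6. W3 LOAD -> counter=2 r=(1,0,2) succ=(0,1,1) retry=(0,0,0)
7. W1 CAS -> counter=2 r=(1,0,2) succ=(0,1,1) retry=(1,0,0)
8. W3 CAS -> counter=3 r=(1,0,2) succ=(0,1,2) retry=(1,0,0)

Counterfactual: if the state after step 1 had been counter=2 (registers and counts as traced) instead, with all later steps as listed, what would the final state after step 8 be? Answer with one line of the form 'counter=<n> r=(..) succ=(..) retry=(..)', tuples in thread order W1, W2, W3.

counter=4 r=(2,0,3) succ=(0,0,2) retry=(1,1,0)

state after step 1 := counter=2 r=(0,0,0) succ=(0,0,0) retry=(0,0,0)
2. W2 CAS -> counter=2 r=(0,0,0) succ=(0,0,0) retry=(0,1,0)
3. W1 LOAD -> counter=2 r=(2,0,0) succ=(0,0,0) retry=(0,1,0)
4. W3 LOAD -> counter=2 r=(2,0,2) succ=(0,0,0) retry=(0,1,0)
5. W3 CAS -> counter=3 r=(2,0,2) succ=(0,0,1) retry=(0,1,0)
6. W3 LOAD -> counter=3 r=(2,0,3) succ=(0,0,1) retry=(0,1,0)
7. W1 CAS -> counter=3 r=(2,0,3) succ=(0,0,1) retry=(1,1,0)
8. W3 CAS -> counter=4 r=(2,0,3) succ=(0,0,2) retry=(1,1,0)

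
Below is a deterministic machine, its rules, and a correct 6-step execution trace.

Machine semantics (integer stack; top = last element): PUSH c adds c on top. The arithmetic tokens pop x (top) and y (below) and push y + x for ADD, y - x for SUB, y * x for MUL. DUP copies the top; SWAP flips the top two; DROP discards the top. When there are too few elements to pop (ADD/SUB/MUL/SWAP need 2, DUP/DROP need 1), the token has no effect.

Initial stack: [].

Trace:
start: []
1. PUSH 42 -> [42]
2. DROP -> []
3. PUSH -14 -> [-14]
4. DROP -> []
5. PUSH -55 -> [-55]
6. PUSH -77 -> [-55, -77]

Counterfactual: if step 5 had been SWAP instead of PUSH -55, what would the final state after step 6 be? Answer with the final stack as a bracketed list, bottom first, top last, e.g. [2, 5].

(re-executing from step 5 with the substitution; state before step 5: [])
5. SWAP -> []
6. PUSH -77 -> [-77]

[-77]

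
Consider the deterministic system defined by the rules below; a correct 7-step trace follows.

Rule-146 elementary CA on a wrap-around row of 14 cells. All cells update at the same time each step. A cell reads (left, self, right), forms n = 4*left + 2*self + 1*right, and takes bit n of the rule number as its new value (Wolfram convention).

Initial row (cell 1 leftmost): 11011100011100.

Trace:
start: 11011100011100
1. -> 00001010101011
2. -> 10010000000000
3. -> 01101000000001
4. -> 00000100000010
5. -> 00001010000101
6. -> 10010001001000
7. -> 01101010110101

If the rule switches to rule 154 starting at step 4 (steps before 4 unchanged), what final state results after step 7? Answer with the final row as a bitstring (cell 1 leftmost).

10000010110110

(re-executing steps 4..7 under rule 154; state before step 4: 01101000000001)
4. -> 01000100000010
5. -> 10101010000101
6. -> 00000001001001
7. -> 10000010110110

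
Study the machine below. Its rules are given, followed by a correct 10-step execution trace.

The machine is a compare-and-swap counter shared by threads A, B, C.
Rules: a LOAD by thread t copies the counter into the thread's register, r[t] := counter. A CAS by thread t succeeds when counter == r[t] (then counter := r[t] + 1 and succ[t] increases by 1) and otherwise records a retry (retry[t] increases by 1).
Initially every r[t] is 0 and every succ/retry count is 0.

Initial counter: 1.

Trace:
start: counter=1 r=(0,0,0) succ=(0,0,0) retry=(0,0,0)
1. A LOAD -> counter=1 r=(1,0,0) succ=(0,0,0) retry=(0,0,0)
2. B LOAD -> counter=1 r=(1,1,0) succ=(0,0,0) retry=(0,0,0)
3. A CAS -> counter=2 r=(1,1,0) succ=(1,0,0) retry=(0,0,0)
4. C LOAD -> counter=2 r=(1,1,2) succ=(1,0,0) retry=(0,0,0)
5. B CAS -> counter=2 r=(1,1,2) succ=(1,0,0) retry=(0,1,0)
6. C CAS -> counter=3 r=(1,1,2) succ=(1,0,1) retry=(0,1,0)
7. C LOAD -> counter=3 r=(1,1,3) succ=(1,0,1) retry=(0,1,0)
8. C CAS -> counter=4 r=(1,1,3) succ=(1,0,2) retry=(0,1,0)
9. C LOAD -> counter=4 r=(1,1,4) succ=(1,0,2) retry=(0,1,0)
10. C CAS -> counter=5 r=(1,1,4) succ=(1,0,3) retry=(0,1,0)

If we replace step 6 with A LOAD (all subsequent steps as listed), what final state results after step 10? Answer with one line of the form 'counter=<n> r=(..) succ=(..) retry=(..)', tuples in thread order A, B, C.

(re-executing from step 6 with the substitution; state before step 6: counter=2 r=(1,1,2) succ=(1,0,0) retry=(0,1,0))
6. A LOAD -> counter=2 r=(2,1,2) succ=(1,0,0) retry=(0,1,0)
7. C LOAD -> counter=2 r=(2,1,2) succ=(1,0,0) retry=(0,1,0)
8. C CAS -> counter=3 r=(2,1,2) succ=(1,0,1) retry=(0,1,0)
9. C LOAD -> counter=3 r=(2,1,3) succ=(1,0,1) retry=(0,1,0)
10. C CAS -> counter=4 r=(2,1,3) succ=(1,0,2) retry=(0,1,0)

counter=4 r=(2,1,3) succ=(1,0,2) retry=(0,1,0)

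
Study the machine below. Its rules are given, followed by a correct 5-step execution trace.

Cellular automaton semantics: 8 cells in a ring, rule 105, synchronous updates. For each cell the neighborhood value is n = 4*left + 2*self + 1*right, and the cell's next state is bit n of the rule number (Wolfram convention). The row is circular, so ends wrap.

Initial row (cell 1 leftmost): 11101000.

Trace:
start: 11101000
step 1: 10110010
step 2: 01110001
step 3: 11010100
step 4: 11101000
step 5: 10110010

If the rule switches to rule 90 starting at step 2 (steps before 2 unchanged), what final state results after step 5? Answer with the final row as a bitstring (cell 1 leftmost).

(re-executing steps 2..5 under rule 90; state before step 2: 10110010)
step 2: 00111100
step 3: 01100110
step 4: 11111111
step 5: 00000000

00000000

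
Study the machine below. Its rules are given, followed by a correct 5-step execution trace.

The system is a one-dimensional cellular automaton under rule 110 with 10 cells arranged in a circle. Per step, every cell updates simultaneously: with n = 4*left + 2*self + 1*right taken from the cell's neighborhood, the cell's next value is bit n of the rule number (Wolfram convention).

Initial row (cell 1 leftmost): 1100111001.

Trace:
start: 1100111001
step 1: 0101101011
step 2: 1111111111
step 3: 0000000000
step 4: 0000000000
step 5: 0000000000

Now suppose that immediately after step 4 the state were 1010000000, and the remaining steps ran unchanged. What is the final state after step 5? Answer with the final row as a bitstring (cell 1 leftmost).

state after step 4 := 1010000000
step 5: 1110000001

1110000001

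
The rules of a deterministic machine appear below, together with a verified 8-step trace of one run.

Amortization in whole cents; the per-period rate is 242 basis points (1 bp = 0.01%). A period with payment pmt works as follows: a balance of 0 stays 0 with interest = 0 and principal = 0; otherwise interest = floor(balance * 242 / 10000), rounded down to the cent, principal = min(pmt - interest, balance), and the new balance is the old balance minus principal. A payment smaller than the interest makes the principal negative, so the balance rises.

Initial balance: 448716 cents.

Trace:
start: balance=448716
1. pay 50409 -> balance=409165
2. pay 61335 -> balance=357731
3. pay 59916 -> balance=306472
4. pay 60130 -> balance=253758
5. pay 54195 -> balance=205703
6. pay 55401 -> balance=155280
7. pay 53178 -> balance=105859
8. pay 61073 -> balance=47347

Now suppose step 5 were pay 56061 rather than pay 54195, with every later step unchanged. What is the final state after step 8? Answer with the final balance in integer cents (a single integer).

(re-executing from step 5 with the substitution; state before step 5: balance=253758)
5. pay 56061 -> balance=203837
6. pay 55401 -> balance=153368
7. pay 53178 -> balance=103901
8. pay 61073 -> balance=45342

45342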